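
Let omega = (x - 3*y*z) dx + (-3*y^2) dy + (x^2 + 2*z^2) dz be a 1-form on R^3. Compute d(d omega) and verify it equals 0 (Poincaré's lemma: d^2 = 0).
d(d omega) = 0

Step 1: d omega = sum_{i<j} (∂f_j/∂x_i - ∂f_i/∂x_j) dx_i ∧ dx_j:
  coeff of dx ∧ dy: 3*z
  coeff of dx ∧ dz: 2*x + 3*y
  coeff of dy ∧ dz: 0
Step 2: Apply d again to each 2-form coefficient. The only possible 3-form in R^3 is dx ∧ dy ∧ dz, with coefficient
  ∂(coeff of dy∧dz)/∂x - ∂(coeff of dx∧dz)/∂y + ∂(coeff of dx∧dy)/∂z
  = ∂/∂x (0) - ∂/∂y (2*x + 3*y) + ∂/∂z (3*z).
Each of these terms simplifies to sums of mixed partials that cancel in pairs. The result is 0 (by equality of mixed partials for smooth functions — Schwarz / Clairaut).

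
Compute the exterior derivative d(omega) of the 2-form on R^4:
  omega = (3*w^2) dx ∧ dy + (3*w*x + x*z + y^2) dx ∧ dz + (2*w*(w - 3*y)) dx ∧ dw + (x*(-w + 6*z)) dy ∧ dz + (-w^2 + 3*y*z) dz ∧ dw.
d(omega) = (12*w) dx ∧ dy ∧ dw + (-w - 2*y + 6*z) dx ∧ dy ∧ dz + (3*x) dx ∧ dz ∧ dw + (-x + 3*z) dy ∧ dz ∧ dw

For a 2-form omega = sum_{i<j} g_{ij} dx_i ∧ dx_j, the exterior derivative is
  d(omega) = sum_{i<j} d(g_{ij}) ∧ dx_i ∧ dx_j = sum_{i<j, k} (∂g_{ij}/∂x_k) dx_k ∧ dx_i ∧ dx_j.
Expand each term, using dx_k ∧ dx_i ∧ dx_j = sgn(permutation) dx_{(a)} ∧ dx_{(b)} ∧ dx_{(c)} with (a < b < c) sorted:
  d(3*w^2) includes (∂/∂w)(3*w^2) dw = (6*w) dw, which multiplied by dx ∧ dy gives (6*w) dx ∧ dy ∧ dw
  d(3*w*x + x*z + y^2) includes (∂/∂y)(3*w*x + x*z + y^2) dy = (2*y) dy, which multiplied by dx ∧ dz gives (-2*y) dx ∧ dy ∧ dz
  d(3*w*x + x*z + y^2) includes (∂/∂w)(3*w*x + x*z + y^2) dw = (3*x) dw, which multiplied by dx ∧ dz gives (3*x) dx ∧ dz ∧ dw
  d(2*w*(w - 3*y)) includes (∂/∂y)(2*w*(w - 3*y)) dy = (-6*w) dy, which multiplied by dx ∧ dw gives (6*w) dx ∧ dy ∧ dw
  d(x*(-w + 6*z)) includes (∂/∂x)(x*(-w + 6*z)) dx = (-w + 6*z) dx, which multiplied by dy ∧ dz gives (-w + 6*z) dx ∧ dy ∧ dz
  d(x*(-w + 6*z)) includes (∂/∂w)(x*(-w + 6*z)) dw = (-x) dw, which multiplied by dy ∧ dz gives (-x) dy ∧ dz ∧ dw
  d(-w^2 + 3*y*z) includes (∂/∂y)(-w^2 + 3*y*z) dy = (3*z) dy, which multiplied by dz ∧ dw gives (3*z) dy ∧ dz ∧ dw
Collecting like 3-forms: d(omega) = (12*w) dx ∧ dy ∧ dw + (-w - 2*y + 6*z) dx ∧ dy ∧ dz + (3*x) dx ∧ dz ∧ dw + (-x + 3*z) dy ∧ dz ∧ dw.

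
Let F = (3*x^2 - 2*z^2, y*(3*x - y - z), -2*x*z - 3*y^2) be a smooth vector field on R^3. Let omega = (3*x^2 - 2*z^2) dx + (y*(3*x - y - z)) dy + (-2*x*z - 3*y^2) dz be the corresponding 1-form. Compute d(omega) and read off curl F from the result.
d(omega) = (-5*y) dy ∧ dz + (-2*z) dz ∧ dx + (3*y) dx ∧ dy; curl F = (-5*y, -2*z, 3*y)

d omega = sum_{i<j} (∂f_j/∂x_i - ∂f_i/∂x_j) dx_i ∧ dx_j. Under the identification (dy ∧ dz, dz ∧ dx, dx ∧ dy) ↔ (e_x, e_y, e_z), the coefficients are exactly the components of curl F. Compute:
  ∂R/∂y - ∂Q/∂z = (-6*y) - (-y) = -5*y
  ∂P/∂z - ∂R/∂x = (-4*z) - (-2*z) = -2*z
  ∂Q/∂x - ∂P/∂y = (3*y) - (0) = 3*y.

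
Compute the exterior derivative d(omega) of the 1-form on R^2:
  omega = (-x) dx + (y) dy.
d(omega) = 0

For a 1-form omega = sum_i f_i dx_i, the exterior derivative is
  d(omega) = sum_{i < j} (∂f_j/∂x_i - ∂f_i/∂x_j) dx_i ∧ dx_j.

Assembling: d(omega) = 0.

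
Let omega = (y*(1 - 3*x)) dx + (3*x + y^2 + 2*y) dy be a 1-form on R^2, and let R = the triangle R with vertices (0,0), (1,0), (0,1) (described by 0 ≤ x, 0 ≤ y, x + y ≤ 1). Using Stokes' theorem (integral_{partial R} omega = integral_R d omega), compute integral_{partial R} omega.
integral_(partial R) omega = 3/2

Stokes: integral_partial_R omega = integral_R d omega with d omega = (∂Q/∂x - ∂P/∂y) dx ∧ dy.
  ∂Q/∂x = 3
  ∂P/∂y = 1 - 3*x
  integrand = ∂Q/∂x - ∂P/∂y = 3*x + 2.
Integrating over R: integral_0^1 integral_0^{1-x} (3*x + 2) dy dx = 3/2.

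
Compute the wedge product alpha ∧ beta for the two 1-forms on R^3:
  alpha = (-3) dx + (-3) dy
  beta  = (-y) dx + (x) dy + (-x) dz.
alpha ∧ beta = (-3*x - 3*y) dx ∧ dy + (3*x) dx ∧ dz + (3*x) dy ∧ dz

Distribute the wedge, using dx_i ∧ dx_j = -dx_j ∧ dx_i and dx_i ∧ dx_i = 0. For each pair (i, j) with i < j, the coefficient of dx_i ∧ dx_j in alpha ∧ beta is (alpha_i * beta_j - alpha_j * beta_i). Collecting: alpha ∧ beta = (-3*x - 3*y) dx ∧ dy + (3*x) dx ∧ dz + (3*x) dy ∧ dz.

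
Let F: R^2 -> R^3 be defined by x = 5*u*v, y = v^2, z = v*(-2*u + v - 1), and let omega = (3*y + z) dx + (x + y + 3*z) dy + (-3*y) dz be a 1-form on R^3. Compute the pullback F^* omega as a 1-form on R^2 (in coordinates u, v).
F^* omega = (v^2*(-10*u + 26*v - 5)) du + (v*(-10*u^2 + 24*u*v - 5*u + 2*v^2 - 3*v)) dv

Using F^*(f dg) = (f ∘ F) d(g ∘ F), substitute each coordinate x_i by F_i(u, v) in f_i, and replace dx_i by d F_i = (∂F_i/∂u) du + (∂F_i/∂v) dv.
  For the x component: f_1(F) = v*(-2*u + 4*v - 1); d F_1 = (5*v) du + (5*u) dv
  For the y component: f_2(F) = v*(-u + 4*v - 3); d F_2 = (0) du + (2*v) dv
  For the z component: f_3(F) = -3*v^2; d F_3 = (-2*v) du + (-2*u + 2*v - 1) dv
Combining and collecting du, dv coefficients:
  coeff of du: v^2*(-10*u + 26*v - 5)
  coeff of dv: v*(-10*u^2 + 24*u*v - 5*u + 2*v^2 - 3*v)
F^* omega = (v^2*(-10*u + 26*v - 5)) du + (v*(-10*u^2 + 24*u*v - 5*u + 2*v^2 - 3*v)) dv.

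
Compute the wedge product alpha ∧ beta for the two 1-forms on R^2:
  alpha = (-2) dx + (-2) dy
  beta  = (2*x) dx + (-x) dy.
alpha ∧ beta = (6*x) dx ∧ dy

Distribute the wedge, using dx_i ∧ dx_j = -dx_j ∧ dx_i and dx_i ∧ dx_i = 0. For each pair (i, j) with i < j, the coefficient of dx_i ∧ dx_j in alpha ∧ beta is (alpha_i * beta_j - alpha_j * beta_i). Collecting: alpha ∧ beta = (6*x) dx ∧ dy.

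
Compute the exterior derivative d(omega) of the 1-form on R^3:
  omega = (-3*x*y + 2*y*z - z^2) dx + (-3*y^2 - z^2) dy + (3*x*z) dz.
d(omega) = (3*x - 2*z) dx ∧ dy + (-2*y + 5*z) dx ∧ dz + (2*z) dy ∧ dz

For a 1-form omega = sum_i f_i dx_i, the exterior derivative is
  d(omega) = sum_{i < j} (∂f_j/∂x_i - ∂f_i/∂x_j) dx_i ∧ dx_j.
  coefficient of dx ∧ dy: ∂f_2/∂x - ∂f_1/∂y = ∂(-3*y^2 - z^2)/∂x - ∂(-3*x*y + 2*y*z - z^2)/∂y = 3*x - 2*z
  coefficient of dx ∧ dz: ∂f_3/∂x - ∂f_1/∂z = ∂(3*x*z)/∂x - ∂(-3*x*y + 2*y*z - z^2)/∂z = -2*y + 5*z
  coefficient of dy ∧ dz: ∂f_3/∂y - ∂f_2/∂z = ∂(3*x*z)/∂y - ∂(-3*y^2 - z^2)/∂z = 2*z
Assembling: d(omega) = (3*x - 2*z) dx ∧ dy + (-2*y + 5*z) dx ∧ dz + (2*z) dy ∧ dz.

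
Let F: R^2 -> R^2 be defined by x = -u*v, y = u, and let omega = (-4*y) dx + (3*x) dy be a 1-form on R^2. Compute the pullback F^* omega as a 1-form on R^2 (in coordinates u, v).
F^* omega = (u*v) du + (4*u^2) dv

Using F^*(f dg) = (f ∘ F) d(g ∘ F), substitute each coordinate x_i by F_i(u, v) in f_i, and replace dx_i by d F_i = (∂F_i/∂u) du + (∂F_i/∂v) dv.
  For the x component: f_1(F) = -4*u; d F_1 = (-v) du + (-u) dv
  For the y component: f_2(F) = -3*u*v; d F_2 = (1) du + (0) dv
Combining and collecting du, dv coefficients:
  coeff of du: u*v
  coeff of dv: 4*u^2
F^* omega = (u*v) du + (4*u^2) dv.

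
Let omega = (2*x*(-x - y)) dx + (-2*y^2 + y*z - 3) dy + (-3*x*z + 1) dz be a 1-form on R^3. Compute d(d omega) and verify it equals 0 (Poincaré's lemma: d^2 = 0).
d(d omega) = 0

Step 1: d omega = sum_{i<j} (∂f_j/∂x_i - ∂f_i/∂x_j) dx_i ∧ dx_j:
  coeff of dx ∧ dy: 2*x
  coeff of dx ∧ dz: -3*z
  coeff of dy ∧ dz: -y
Step 2: Apply d again to each 2-form coefficient. The only possible 3-form in R^3 is dx ∧ dy ∧ dz, with coefficient
  ∂(coeff of dy∧dz)/∂x - ∂(coeff of dx∧dz)/∂y + ∂(coeff of dx∧dy)/∂z
  = ∂/∂x (-y) - ∂/∂y (-3*z) + ∂/∂z (2*x).
Each of these terms simplifies to sums of mixed partials that cancel in pairs. The result is 0 (by equality of mixed partials for smooth functions — Schwarz / Clairaut).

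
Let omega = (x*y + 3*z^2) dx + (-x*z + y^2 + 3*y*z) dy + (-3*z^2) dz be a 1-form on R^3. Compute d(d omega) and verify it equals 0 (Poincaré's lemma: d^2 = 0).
d(d omega) = 0

Step 1: d omega = sum_{i<j} (∂f_j/∂x_i - ∂f_i/∂x_j) dx_i ∧ dx_j:
  coeff of dx ∧ dy: -x - z
  coeff of dx ∧ dz: -6*z
  coeff of dy ∧ dz: x - 3*y
Step 2: Apply d again to each 2-form coefficient. The only possible 3-form in R^3 is dx ∧ dy ∧ dz, with coefficient
  ∂(coeff of dy∧dz)/∂x - ∂(coeff of dx∧dz)/∂y + ∂(coeff of dx∧dy)/∂z
  = ∂/∂x (x - 3*y) - ∂/∂y (-6*z) + ∂/∂z (-x - z).
Each of these terms simplifies to sums of mixed partials that cancel in pairs. The result is 0 (by equality of mixed partials for smooth functions — Schwarz / Clairaut).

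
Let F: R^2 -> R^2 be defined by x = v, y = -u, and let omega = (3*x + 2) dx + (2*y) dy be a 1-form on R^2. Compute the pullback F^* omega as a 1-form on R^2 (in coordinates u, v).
F^* omega = (2*u) du + (3*v + 2) dv

Using F^*(f dg) = (f ∘ F) d(g ∘ F), substitute each coordinate x_i by F_i(u, v) in f_i, and replace dx_i by d F_i = (∂F_i/∂u) du + (∂F_i/∂v) dv.
  For the x component: f_1(F) = 3*v + 2; d F_1 = (0) du + (1) dv
  For the y component: f_2(F) = -2*u; d F_2 = (-1) du + (0) dv
Combining and collecting du, dv coefficients:
  coeff of du: 2*u
  coeff of dv: 3*v + 2
F^* omega = (2*u) du + (3*v + 2) dv.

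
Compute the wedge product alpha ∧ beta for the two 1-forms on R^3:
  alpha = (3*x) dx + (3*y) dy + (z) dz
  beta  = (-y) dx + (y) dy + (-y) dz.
alpha ∧ beta = (3*y*(x + y)) dx ∧ dy + (y*(-3*x + z)) dx ∧ dz + (-y*(3*y + z)) dy ∧ dz

Distribute the wedge, using dx_i ∧ dx_j = -dx_j ∧ dx_i and dx_i ∧ dx_i = 0. For each pair (i, j) with i < j, the coefficient of dx_i ∧ dx_j in alpha ∧ beta is (alpha_i * beta_j - alpha_j * beta_i). Collecting: alpha ∧ beta = (3*y*(x + y)) dx ∧ dy + (y*(-3*x + z)) dx ∧ dz + (-y*(3*y + z)) dy ∧ dz.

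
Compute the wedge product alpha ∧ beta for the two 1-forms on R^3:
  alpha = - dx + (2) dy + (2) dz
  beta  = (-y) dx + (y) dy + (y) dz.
alpha ∧ beta = (y) dx ∧ dy + (y) dx ∧ dz

Distribute the wedge, using dx_i ∧ dx_j = -dx_j ∧ dx_i and dx_i ∧ dx_i = 0. For each pair (i, j) with i < j, the coefficient of dx_i ∧ dx_j in alpha ∧ beta is (alpha_i * beta_j - alpha_j * beta_i). Collecting: alpha ∧ beta = (y) dx ∧ dy + (y) dx ∧ dz.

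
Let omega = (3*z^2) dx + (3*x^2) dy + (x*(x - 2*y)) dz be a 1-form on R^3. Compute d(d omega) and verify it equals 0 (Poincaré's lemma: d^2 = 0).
d(d omega) = 0

Step 1: d omega = sum_{i<j} (∂f_j/∂x_i - ∂f_i/∂x_j) dx_i ∧ dx_j:
  coeff of dx ∧ dy: 6*x
  coeff of dx ∧ dz: 2*x - 2*y - 6*z
  coeff of dy ∧ dz: -2*x
Step 2: Apply d again to each 2-form coefficient. The only possible 3-form in R^3 is dx ∧ dy ∧ dz, with coefficient
  ∂(coeff of dy∧dz)/∂x - ∂(coeff of dx∧dz)/∂y + ∂(coeff of dx∧dy)/∂z
  = ∂/∂x (-2*x) - ∂/∂y (2*x - 2*y - 6*z) + ∂/∂z (6*x).
Each of these terms simplifies to sums of mixed partials that cancel in pairs. The result is 0 (by equality of mixed partials for smooth functions — Schwarz / Clairaut).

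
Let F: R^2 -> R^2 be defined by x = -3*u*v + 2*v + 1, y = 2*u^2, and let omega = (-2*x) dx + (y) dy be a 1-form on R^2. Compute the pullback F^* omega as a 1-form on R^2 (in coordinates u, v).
F^* omega = (8*u^3 - 18*u*v^2 + 12*v^2 + 6*v) du + (-18*u^2*v + 24*u*v + 6*u - 8*v - 4) dv

Using F^*(f dg) = (f ∘ F) d(g ∘ F), substitute each coordinate x_i by F_i(u, v) in f_i, and replace dx_i by d F_i = (∂F_i/∂u) du + (∂F_i/∂v) dv.
  For the x component: f_1(F) = 6*u*v - 4*v - 2; d F_1 = (-3*v) du + (2 - 3*u) dv
  For the y component: f_2(F) = 2*u^2; d F_2 = (4*u) du + (0) dv
Combining and collecting du, dv coefficients:
  coeff of du: 8*u^3 - 18*u*v^2 + 12*v^2 + 6*v
  coeff of dv: -18*u^2*v + 24*u*v + 6*u - 8*v - 4
F^* omega = (8*u^3 - 18*u*v^2 + 12*v^2 + 6*v) du + (-18*u^2*v + 24*u*v + 6*u - 8*v - 4) dv.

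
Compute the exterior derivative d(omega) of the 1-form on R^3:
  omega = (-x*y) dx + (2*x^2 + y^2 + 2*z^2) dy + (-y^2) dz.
d(omega) = (5*x) dx ∧ dy + (-2*y - 4*z) dy ∧ dz

For a 1-form omega = sum_i f_i dx_i, the exterior derivative is
  d(omega) = sum_{i < j} (∂f_j/∂x_i - ∂f_i/∂x_j) dx_i ∧ dx_j.
  coefficient of dx ∧ dy: ∂f_2/∂x - ∂f_1/∂y = ∂(2*x^2 + y^2 + 2*z^2)/∂x - ∂(-x*y)/∂y = 5*x
  coefficient of dy ∧ dz: ∂f_3/∂y - ∂f_2/∂z = ∂(-y^2)/∂y - ∂(2*x^2 + y^2 + 2*z^2)/∂z = -2*y - 4*z
Assembling: d(omega) = (5*x) dx ∧ dy + (-2*y - 4*z) dy ∧ dz.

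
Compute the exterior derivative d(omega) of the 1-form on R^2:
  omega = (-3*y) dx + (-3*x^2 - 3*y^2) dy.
d(omega) = (3 - 6*x) dx ∧ dy

For a 1-form omega = sum_i f_i dx_i, the exterior derivative is
  d(omega) = sum_{i < j} (∂f_j/∂x_i - ∂f_i/∂x_j) dx_i ∧ dx_j.
  coefficient of dx ∧ dy: ∂f_2/∂x - ∂f_1/∂y = ∂(-3*x^2 - 3*y^2)/∂x - ∂(-3*y)/∂y = 3 - 6*x
Assembling: d(omega) = (3 - 6*x) dx ∧ dy.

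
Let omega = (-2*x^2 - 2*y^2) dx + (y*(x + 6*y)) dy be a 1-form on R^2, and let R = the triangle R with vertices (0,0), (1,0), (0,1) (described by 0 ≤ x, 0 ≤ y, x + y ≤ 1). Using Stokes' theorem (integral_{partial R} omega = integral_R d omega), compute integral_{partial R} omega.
integral_(partial R) omega = 5/6

Stokes: integral_partial_R omega = integral_R d omega with d omega = (∂Q/∂x - ∂P/∂y) dx ∧ dy.
  ∂Q/∂x = y
  ∂P/∂y = -4*y
  integrand = ∂Q/∂x - ∂P/∂y = 5*y.
Integrating over R: integral_0^1 integral_0^{1-x} (5*y) dy dx = 5/6.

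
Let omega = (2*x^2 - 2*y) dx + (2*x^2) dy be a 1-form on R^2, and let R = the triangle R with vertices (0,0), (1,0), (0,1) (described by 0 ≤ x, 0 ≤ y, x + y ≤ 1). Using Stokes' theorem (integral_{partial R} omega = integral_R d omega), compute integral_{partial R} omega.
integral_(partial R) omega = 5/3

Stokes: integral_partial_R omega = integral_R d omega with d omega = (∂Q/∂x - ∂P/∂y) dx ∧ dy.
  ∂Q/∂x = 4*x
  ∂P/∂y = -2
  integrand = ∂Q/∂x - ∂P/∂y = 4*x + 2.
Integrating over R: integral_0^1 integral_0^{1-x} (4*x + 2) dy dx = 5/3.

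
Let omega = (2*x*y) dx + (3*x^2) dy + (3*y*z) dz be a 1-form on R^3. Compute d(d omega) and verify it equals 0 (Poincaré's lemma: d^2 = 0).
d(d omega) = 0

Step 1: d omega = sum_{i<j} (∂f_j/∂x_i - ∂f_i/∂x_j) dx_i ∧ dx_j:
  coeff of dx ∧ dy: 4*x
  coeff of dx ∧ dz: 0
  coeff of dy ∧ dz: 3*z
Step 2: Apply d again to each 2-form coefficient. The only possible 3-form in R^3 is dx ∧ dy ∧ dz, with coefficient
  ∂(coeff of dy∧dz)/∂x - ∂(coeff of dx∧dz)/∂y + ∂(coeff of dx∧dy)/∂z
  = ∂/∂x (3*z) - ∂/∂y (0) + ∂/∂z (4*x).
Each of these terms simplifies to sums of mixed partials that cancel in pairs. The result is 0 (by equality of mixed partials for smooth functions — Schwarz / Clairaut).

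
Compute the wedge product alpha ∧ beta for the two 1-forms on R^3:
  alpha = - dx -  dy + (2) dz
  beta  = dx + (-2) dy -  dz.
alpha ∧ beta = (3) dx ∧ dy + (-1) dx ∧ dz + (5) dy ∧ dz

Distribute the wedge, using dx_i ∧ dx_j = -dx_j ∧ dx_i and dx_i ∧ dx_i = 0. For each pair (i, j) with i < j, the coefficient of dx_i ∧ dx_j in alpha ∧ beta is (alpha_i * beta_j - alpha_j * beta_i). Collecting: alpha ∧ beta = (3) dx ∧ dy + (-1) dx ∧ dz + (5) dy ∧ dz.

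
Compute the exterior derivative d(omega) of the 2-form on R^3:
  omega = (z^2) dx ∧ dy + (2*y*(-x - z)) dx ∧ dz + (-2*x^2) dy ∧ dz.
d(omega) = (-2*x + 4*z) dx ∧ dy ∧ dz

For a 2-form omega = sum_{i<j} g_{ij} dx_i ∧ dx_j, the exterior derivative is
  d(omega) = sum_{i<j} d(g_{ij}) ∧ dx_i ∧ dx_j = sum_{i<j, k} (∂g_{ij}/∂x_k) dx_k ∧ dx_i ∧ dx_j.
Expand each term, using dx_k ∧ dx_i ∧ dx_j = sgn(permutation) dx_{(a)} ∧ dx_{(b)} ∧ dx_{(c)} with (a < b < c) sorted:
  d(z^2) includes (∂/∂z)(z^2) dz = (2*z) dz, which multiplied by dx ∧ dy gives (2*z) dx ∧ dy ∧ dz
  d(2*y*(-x - z)) includes (∂/∂y)(2*y*(-x - z)) dy = (-2*x - 2*z) dy, which multiplied by dx ∧ dz gives (2*x + 2*z) dx ∧ dy ∧ dz
  d(-2*x^2) includes (∂/∂x)(-2*x^2) dx = (-4*x) dx, which multiplied by dy ∧ dz gives (-4*x) dx ∧ dy ∧ dz
Collecting like 3-forms: d(omega) = (-2*x + 4*z) dx ∧ dy ∧ dz.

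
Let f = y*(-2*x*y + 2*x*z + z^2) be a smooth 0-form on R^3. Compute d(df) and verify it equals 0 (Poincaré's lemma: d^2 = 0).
d(df) = 0

Step 1: df = sum_i (∂f/∂x_i) dx_i = (2*y*(-y + z)) dx + (-4*x*y + 2*x*z + z^2) dy + (2*y*(x + z)) dz.
Step 2: Apply d again. Using the 1-form formula, the coefficient of dx ∧ dy in d(df) is ∂^2 f/∂x ∂y - ∂^2 f/∂y ∂x = (-4*y + 2*z) - (-4*y + 2*z) = 0 (equality of mixed partials for smooth f).
Similarly for dx ∧ dz and dy ∧ dz — all coefficients vanish. So d(df) = 0.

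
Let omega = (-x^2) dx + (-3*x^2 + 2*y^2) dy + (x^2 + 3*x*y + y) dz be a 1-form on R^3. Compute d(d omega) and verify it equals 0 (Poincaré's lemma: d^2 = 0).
d(d omega) = 0

Step 1: d omega = sum_{i<j} (∂f_j/∂x_i - ∂f_i/∂x_j) dx_i ∧ dx_j:
  coeff of dx ∧ dy: -6*x
  coeff of dx ∧ dz: 2*x + 3*y
  coeff of dy ∧ dz: 3*x + 1
Step 2: Apply d again to each 2-form coefficient. The only possible 3-form in R^3 is dx ∧ dy ∧ dz, with coefficient
  ∂(coeff of dy∧dz)/∂x - ∂(coeff of dx∧dz)/∂y + ∂(coeff of dx∧dy)/∂z
  = ∂/∂x (3*x + 1) - ∂/∂y (2*x + 3*y) + ∂/∂z (-6*x).
Each of these terms simplifies to sums of mixed partials that cancel in pairs. The result is 0 (by equality of mixed partials for smooth functions — Schwarz / Clairaut).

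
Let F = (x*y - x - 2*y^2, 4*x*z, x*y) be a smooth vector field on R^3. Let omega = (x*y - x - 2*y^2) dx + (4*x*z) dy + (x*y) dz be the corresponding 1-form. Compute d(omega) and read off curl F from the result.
d(omega) = (-3*x) dy ∧ dz + (-y) dz ∧ dx + (-x + 4*y + 4*z) dx ∧ dy; curl F = (-3*x, -y, -x + 4*y + 4*z)

d omega = sum_{i<j} (∂f_j/∂x_i - ∂f_i/∂x_j) dx_i ∧ dx_j. Under the identification (dy ∧ dz, dz ∧ dx, dx ∧ dy) ↔ (e_x, e_y, e_z), the coefficients are exactly the components of curl F. Compute:
  ∂R/∂y - ∂Q/∂z = (x) - (4*x) = -3*x
  ∂P/∂z - ∂R/∂x = (0) - (y) = -y
  ∂Q/∂x - ∂P/∂y = (4*z) - (x - 4*y) = -x + 4*y + 4*z.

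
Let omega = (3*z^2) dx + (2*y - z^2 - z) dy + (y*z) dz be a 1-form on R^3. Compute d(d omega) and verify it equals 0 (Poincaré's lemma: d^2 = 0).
d(d omega) = 0

Step 1: d omega = sum_{i<j} (∂f_j/∂x_i - ∂f_i/∂x_j) dx_i ∧ dx_j:
  coeff of dx ∧ dy: 0
  coeff of dx ∧ dz: -6*z
  coeff of dy ∧ dz: 3*z + 1
Step 2: Apply d again to each 2-form coefficient. The only possible 3-form in R^3 is dx ∧ dy ∧ dz, with coefficient
  ∂(coeff of dy∧dz)/∂x - ∂(coeff of dx∧dz)/∂y + ∂(coeff of dx∧dy)/∂z
  = ∂/∂x (3*z + 1) - ∂/∂y (-6*z) + ∂/∂z (0).
Each of these terms simplifies to sums of mixed partials that cancel in pairs. The result is 0 (by equality of mixed partials for smooth functions — Schwarz / Clairaut).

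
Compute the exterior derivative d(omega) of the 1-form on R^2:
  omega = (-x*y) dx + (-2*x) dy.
d(omega) = (x - 2) dx ∧ dy

For a 1-form omega = sum_i f_i dx_i, the exterior derivative is
  d(omega) = sum_{i < j} (∂f_j/∂x_i - ∂f_i/∂x_j) dx_i ∧ dx_j.
  coefficient of dx ∧ dy: ∂f_2/∂x - ∂f_1/∂y = ∂(-2*x)/∂x - ∂(-x*y)/∂y = x - 2
Assembling: d(omega) = (x - 2) dx ∧ dy.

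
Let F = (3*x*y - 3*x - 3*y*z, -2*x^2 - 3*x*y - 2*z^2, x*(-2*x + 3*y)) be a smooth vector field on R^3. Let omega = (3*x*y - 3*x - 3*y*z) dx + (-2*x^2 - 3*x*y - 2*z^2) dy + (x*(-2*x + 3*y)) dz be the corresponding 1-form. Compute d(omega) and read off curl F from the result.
d(omega) = (3*x + 4*z) dy ∧ dz + (4*x - 6*y) dz ∧ dx + (-7*x - 3*y + 3*z) dx ∧ dy; curl F = (3*x + 4*z, 4*x - 6*y, -7*x - 3*y + 3*z)

d omega = sum_{i<j} (∂f_j/∂x_i - ∂f_i/∂x_j) dx_i ∧ dx_j. Under the identification (dy ∧ dz, dz ∧ dx, dx ∧ dy) ↔ (e_x, e_y, e_z), the coefficients are exactly the components of curl F. Compute:
  ∂R/∂y - ∂Q/∂z = (3*x) - (-4*z) = 3*x + 4*z
  ∂P/∂z - ∂R/∂x = (-3*y) - (-4*x + 3*y) = 4*x - 6*y
  ∂Q/∂x - ∂P/∂y = (-4*x - 3*y) - (3*x - 3*z) = -7*x - 3*y + 3*z.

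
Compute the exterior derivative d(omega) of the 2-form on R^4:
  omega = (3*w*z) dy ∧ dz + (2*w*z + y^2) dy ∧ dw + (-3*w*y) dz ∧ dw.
d(omega) = (-5*w + 3*z) dy ∧ dz ∧ dw

For a 2-form omega = sum_{i<j} g_{ij} dx_i ∧ dx_j, the exterior derivative is
  d(omega) = sum_{i<j} d(g_{ij}) ∧ dx_i ∧ dx_j = sum_{i<j, k} (∂g_{ij}/∂x_k) dx_k ∧ dx_i ∧ dx_j.
Expand each term, using dx_k ∧ dx_i ∧ dx_j = sgn(permutation) dx_{(a)} ∧ dx_{(b)} ∧ dx_{(c)} with (a < b < c) sorted:
  d(3*w*z) includes (∂/∂w)(3*w*z) dw = (3*z) dw, which multiplied by dy ∧ dz gives (3*z) dy ∧ dz ∧ dw
  d(2*w*z + y^2) includes (∂/∂z)(2*w*z + y^2) dz = (2*w) dz, which multiplied by dy ∧ dw gives (-2*w) dy ∧ dz ∧ dw
  d(-3*w*y) includes (∂/∂y)(-3*w*y) dy = (-3*w) dy, which multiplied by dz ∧ dw gives (-3*w) dy ∧ dz ∧ dw
Collecting like 3-forms: d(omega) = (-5*w + 3*z) dy ∧ dz ∧ dw.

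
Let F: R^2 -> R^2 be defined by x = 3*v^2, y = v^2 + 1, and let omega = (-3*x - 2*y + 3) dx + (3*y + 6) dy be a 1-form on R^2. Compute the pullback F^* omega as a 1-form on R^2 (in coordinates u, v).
F^* omega = (-60*v^3 + 24*v) dv

Using F^*(f dg) = (f ∘ F) d(g ∘ F), substitute each coordinate x_i by F_i(u, v) in f_i, and replace dx_i by d F_i = (∂F_i/∂u) du + (∂F_i/∂v) dv.
  For the x component: f_1(F) = 1 - 11*v^2; d F_1 = (0) du + (6*v) dv
  For the y component: f_2(F) = 3*v^2 + 9; d F_2 = (0) du + (2*v) dv
Combining and collecting du, dv coefficients:
  coeff of du: 0
  coeff of dv: -60*v^3 + 24*v
F^* omega = (-60*v^3 + 24*v) dv.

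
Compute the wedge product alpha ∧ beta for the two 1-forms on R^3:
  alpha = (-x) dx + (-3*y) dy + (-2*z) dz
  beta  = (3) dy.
alpha ∧ beta = (-3*x) dx ∧ dy + (6*z) dy ∧ dz

Distribute the wedge, using dx_i ∧ dx_j = -dx_j ∧ dx_i and dx_i ∧ dx_i = 0. For each pair (i, j) with i < j, the coefficient of dx_i ∧ dx_j in alpha ∧ beta is (alpha_i * beta_j - alpha_j * beta_i). Collecting: alpha ∧ beta = (-3*x) dx ∧ dy + (6*z) dy ∧ dz.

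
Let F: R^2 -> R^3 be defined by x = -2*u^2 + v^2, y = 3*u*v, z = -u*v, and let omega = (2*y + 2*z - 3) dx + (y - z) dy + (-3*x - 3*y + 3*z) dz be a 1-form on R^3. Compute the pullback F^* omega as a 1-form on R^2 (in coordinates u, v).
F^* omega = (-22*u^2*v + 24*u*v^2 + 12*u + 3*v^3) du + (-6*u^3 + 24*u^2*v + 11*u*v^2 - 6*v) dv

Using F^*(f dg) = (f ∘ F) d(g ∘ F), substitute each coordinate x_i by F_i(u, v) in f_i, and replace dx_i by d F_i = (∂F_i/∂u) du + (∂F_i/∂v) dv.
  For the x component: f_1(F) = 4*u*v - 3; d F_1 = (-4*u) du + (2*v) dv
  For the y component: f_2(F) = 4*u*v; d F_2 = (3*v) du + (3*u) dv
  For the z component: f_3(F) = 6*u^2 - 12*u*v - 3*v^2; d F_3 = (-v) du + (-u) dv
Combining and collecting du, dv coefficients:
  coeff of du: -22*u^2*v + 24*u*v^2 + 12*u + 3*v^3
  coeff of dv: -6*u^3 + 24*u^2*v + 11*u*v^2 - 6*v
F^* omega = (-22*u^2*v + 24*u*v^2 + 12*u + 3*v^3) du + (-6*u^3 + 24*u^2*v + 11*u*v^2 - 6*v) dv.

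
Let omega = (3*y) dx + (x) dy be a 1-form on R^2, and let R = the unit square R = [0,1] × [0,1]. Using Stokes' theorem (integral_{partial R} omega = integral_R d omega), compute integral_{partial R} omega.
integral_(partial R) omega = -2

Stokes: integral_partial_R omega = integral_R d omega with d omega = (∂Q/∂x - ∂P/∂y) dx ∧ dy.
  ∂Q/∂x = 1
  ∂P/∂y = 3
  integrand = ∂Q/∂x - ∂P/∂y = -2.
Integrating over R: integral_0^1 integral_0^1 (-2) dx dy = -2.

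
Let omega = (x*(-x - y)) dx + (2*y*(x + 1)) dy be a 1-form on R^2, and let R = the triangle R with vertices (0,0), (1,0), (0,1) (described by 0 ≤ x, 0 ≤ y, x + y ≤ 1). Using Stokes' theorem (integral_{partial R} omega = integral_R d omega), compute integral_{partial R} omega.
integral_(partial R) omega = 1/2

Stokes: integral_partial_R omega = integral_R d omega with d omega = (∂Q/∂x - ∂P/∂y) dx ∧ dy.
  ∂Q/∂x = 2*y
  ∂P/∂y = -x
  integrand = ∂Q/∂x - ∂P/∂y = x + 2*y.
Integrating over R: integral_0^1 integral_0^{1-x} (x + 2*y) dy dx = 1/2.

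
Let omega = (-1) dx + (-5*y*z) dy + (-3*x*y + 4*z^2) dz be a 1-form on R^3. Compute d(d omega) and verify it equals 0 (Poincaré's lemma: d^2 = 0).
d(d omega) = 0

Step 1: d omega = sum_{i<j} (∂f_j/∂x_i - ∂f_i/∂x_j) dx_i ∧ dx_j:
  coeff of dx ∧ dy: 0
  coeff of dx ∧ dz: -3*y
  coeff of dy ∧ dz: -3*x + 5*y
Step 2: Apply d again to each 2-form coefficient. The only possible 3-form in R^3 is dx ∧ dy ∧ dz, with coefficient
  ∂(coeff of dy∧dz)/∂x - ∂(coeff of dx∧dz)/∂y + ∂(coeff of dx∧dy)/∂z
  = ∂/∂x (-3*x + 5*y) - ∂/∂y (-3*y) + ∂/∂z (0).
Each of these terms simplifies to sums of mixed partials that cancel in pairs. The result is 0 (by equality of mixed partials for smooth functions — Schwarz / Clairaut).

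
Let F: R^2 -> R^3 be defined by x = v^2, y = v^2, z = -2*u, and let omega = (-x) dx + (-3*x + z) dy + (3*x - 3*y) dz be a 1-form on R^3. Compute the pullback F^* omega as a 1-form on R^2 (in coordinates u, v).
F^* omega = (4*v*(-u - 2*v^2)) dv

Using F^*(f dg) = (f ∘ F) d(g ∘ F), substitute each coordinate x_i by F_i(u, v) in f_i, and replace dx_i by d F_i = (∂F_i/∂u) du + (∂F_i/∂v) dv.
  For the x component: f_1(F) = -v^2; d F_1 = (0) du + (2*v) dv
  For the y component: f_2(F) = -2*u - 3*v^2; d F_2 = (0) du + (2*v) dv
  For the z component: f_3(F) = 0; d F_3 = (-2) du + (0) dv
Combining and collecting du, dv coefficients:
  coeff of du: 0
  coeff of dv: 4*v*(-u - 2*v^2)
F^* omega = (4*v*(-u - 2*v^2)) dv.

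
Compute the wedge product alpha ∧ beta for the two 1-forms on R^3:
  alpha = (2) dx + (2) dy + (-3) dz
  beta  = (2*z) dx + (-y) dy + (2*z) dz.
alpha ∧ beta = (-2*y - 4*z) dx ∧ dy + (10*z) dx ∧ dz + (-3*y + 4*z) dy ∧ dz

Distribute the wedge, using dx_i ∧ dx_j = -dx_j ∧ dx_i and dx_i ∧ dx_i = 0. For each pair (i, j) with i < j, the coefficient of dx_i ∧ dx_j in alpha ∧ beta is (alpha_i * beta_j - alpha_j * beta_i). Collecting: alpha ∧ beta = (-2*y - 4*z) dx ∧ dy + (10*z) dx ∧ dz + (-3*y + 4*z) dy ∧ dz.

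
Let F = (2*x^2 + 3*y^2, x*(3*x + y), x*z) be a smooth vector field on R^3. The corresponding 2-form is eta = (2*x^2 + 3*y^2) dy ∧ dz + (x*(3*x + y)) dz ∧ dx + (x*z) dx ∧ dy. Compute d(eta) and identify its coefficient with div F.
d(eta) = (6*x) dx ∧ dy ∧ dz; div F = 6*x

For a 2-form in R^3 of the form above, applying d gives a 3-form with coefficient ∂P/∂x + ∂Q/∂y + ∂R/∂z:
  ∂P/∂x = 4*x
  ∂Q/∂y = x
  ∂R/∂z = x
Sum = 6*x, which is exactly div F.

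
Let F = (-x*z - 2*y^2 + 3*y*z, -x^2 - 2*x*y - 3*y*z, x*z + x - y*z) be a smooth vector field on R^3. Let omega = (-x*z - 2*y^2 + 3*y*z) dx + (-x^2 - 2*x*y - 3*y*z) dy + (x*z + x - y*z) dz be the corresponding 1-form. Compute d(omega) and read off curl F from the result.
d(omega) = (3*y - z) dy ∧ dz + (-x + 3*y - z - 1) dz ∧ dx + (-2*x + 2*y - 3*z) dx ∧ dy; curl F = (3*y - z, -x + 3*y - z - 1, -2*x + 2*y - 3*z)

d omega = sum_{i<j} (∂f_j/∂x_i - ∂f_i/∂x_j) dx_i ∧ dx_j. Under the identification (dy ∧ dz, dz ∧ dx, dx ∧ dy) ↔ (e_x, e_y, e_z), the coefficients are exactly the components of curl F. Compute:
  ∂R/∂y - ∂Q/∂z = (-z) - (-3*y) = 3*y - z
  ∂P/∂z - ∂R/∂x = (-x + 3*y) - (z + 1) = -x + 3*y - z - 1
  ∂Q/∂x - ∂P/∂y = (-2*x - 2*y) - (-4*y + 3*z) = -2*x + 2*y - 3*z.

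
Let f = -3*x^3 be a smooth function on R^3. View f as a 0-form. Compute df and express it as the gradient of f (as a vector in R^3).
df = (-9*x^2) dx + (0) dy + (0) dz; grad f = (-9*x^2, 0, 0)

For a 0-form f, d f = (∂f/∂x) dx + (∂f/∂y) dy + (∂f/∂z) dz. The components of the vector representation are exactly the entries of grad f in Cartesian coordinates:
  ∂f/∂x = -9*x^2
  ∂f/∂y = 0
  ∂f/∂z = 0.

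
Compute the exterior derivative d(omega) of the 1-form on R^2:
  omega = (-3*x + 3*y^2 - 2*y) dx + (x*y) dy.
d(omega) = (2 - 5*y) dx ∧ dy

For a 1-form omega = sum_i f_i dx_i, the exterior derivative is
  d(omega) = sum_{i < j} (∂f_j/∂x_i - ∂f_i/∂x_j) dx_i ∧ dx_j.
  coefficient of dx ∧ dy: ∂f_2/∂x - ∂f_1/∂y = ∂(x*y)/∂x - ∂(-3*x + 3*y^2 - 2*y)/∂y = 2 - 5*y
Assembling: d(omega) = (2 - 5*y) dx ∧ dy.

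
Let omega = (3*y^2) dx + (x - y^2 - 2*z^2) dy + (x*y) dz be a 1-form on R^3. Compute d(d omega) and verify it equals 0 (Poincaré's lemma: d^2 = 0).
d(d omega) = 0

Step 1: d omega = sum_{i<j} (∂f_j/∂x_i - ∂f_i/∂x_j) dx_i ∧ dx_j:
  coeff of dx ∧ dy: 1 - 6*y
  coeff of dx ∧ dz: y
  coeff of dy ∧ dz: x + 4*z
Step 2: Apply d again to each 2-form coefficient. The only possible 3-form in R^3 is dx ∧ dy ∧ dz, with coefficient
  ∂(coeff of dy∧dz)/∂x - ∂(coeff of dx∧dz)/∂y + ∂(coeff of dx∧dy)/∂z
  = ∂/∂x (x + 4*z) - ∂/∂y (y) + ∂/∂z (1 - 6*y).
Each of these terms simplifies to sums of mixed partials that cancel in pairs. The result is 0 (by equality of mixed partials for smooth functions — Schwarz / Clairaut).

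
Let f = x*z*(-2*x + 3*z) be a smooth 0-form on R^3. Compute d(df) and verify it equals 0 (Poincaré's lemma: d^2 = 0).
d(df) = 0

Step 1: df = sum_i (∂f/∂x_i) dx_i = (z*(-4*x + 3*z)) dx + (0) dy + (2*x*(-x + 3*z)) dz.
Step 2: Apply d again. Using the 1-form formula, the coefficient of dx ∧ dy in d(df) is ∂^2 f/∂x ∂y - ∂^2 f/∂y ∂x = (0) - (0) = 0 (equality of mixed partials for smooth f).
Similarly for dx ∧ dz and dy ∧ dz — all coefficients vanish. So d(df) = 0.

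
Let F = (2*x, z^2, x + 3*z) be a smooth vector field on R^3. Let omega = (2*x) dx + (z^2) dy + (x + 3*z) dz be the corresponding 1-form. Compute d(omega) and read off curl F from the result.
d(omega) = (-2*z) dy ∧ dz + (-1) dz ∧ dx + (0) dx ∧ dy; curl F = (-2*z, -1, 0)

d omega = sum_{i<j} (∂f_j/∂x_i - ∂f_i/∂x_j) dx_i ∧ dx_j. Under the identification (dy ∧ dz, dz ∧ dx, dx ∧ dy) ↔ (e_x, e_y, e_z), the coefficients are exactly the components of curl F. Compute:
  ∂R/∂y - ∂Q/∂z = (0) - (2*z) = -2*z
  ∂P/∂z - ∂R/∂x = (0) - (1) = -1
  ∂Q/∂x - ∂P/∂y = (0) - (0) = 0.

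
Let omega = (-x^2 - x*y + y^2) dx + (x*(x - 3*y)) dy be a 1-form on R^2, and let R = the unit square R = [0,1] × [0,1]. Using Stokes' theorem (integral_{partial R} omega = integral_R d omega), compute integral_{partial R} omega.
integral_(partial R) omega = -1

Stokes: integral_partial_R omega = integral_R d omega with d omega = (∂Q/∂x - ∂P/∂y) dx ∧ dy.
  ∂Q/∂x = 2*x - 3*y
  ∂P/∂y = -x + 2*y
  integrand = ∂Q/∂x - ∂P/∂y = 3*x - 5*y.
Integrating over R: integral_0^1 integral_0^1 (3*x - 5*y) dx dy = -1.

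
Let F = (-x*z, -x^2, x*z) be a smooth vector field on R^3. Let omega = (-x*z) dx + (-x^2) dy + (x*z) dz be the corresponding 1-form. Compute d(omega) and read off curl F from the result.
d(omega) = (0) dy ∧ dz + (-x - z) dz ∧ dx + (-2*x) dx ∧ dy; curl F = (0, -x - z, -2*x)

d omega = sum_{i<j} (∂f_j/∂x_i - ∂f_i/∂x_j) dx_i ∧ dx_j. Under the identification (dy ∧ dz, dz ∧ dx, dx ∧ dy) ↔ (e_x, e_y, e_z), the coefficients are exactly the components of curl F. Compute:
  ∂R/∂y - ∂Q/∂z = (0) - (0) = 0
  ∂P/∂z - ∂R/∂x = (-x) - (z) = -x - z
  ∂Q/∂x - ∂P/∂y = (-2*x) - (0) = -2*x.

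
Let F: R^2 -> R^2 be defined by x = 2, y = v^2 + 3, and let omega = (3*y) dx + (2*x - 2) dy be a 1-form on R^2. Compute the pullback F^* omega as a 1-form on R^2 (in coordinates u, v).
F^* omega = (4*v) dv

Using F^*(f dg) = (f ∘ F) d(g ∘ F), substitute each coordinate x_i by F_i(u, v) in f_i, and replace dx_i by d F_i = (∂F_i/∂u) du + (∂F_i/∂v) dv.
  For the x component: f_1(F) = 3*v^2 + 9; d F_1 = (0) du + (0) dv
  For the y component: f_2(F) = 2; d F_2 = (0) du + (2*v) dv
Combining and collecting du, dv coefficients:
  coeff of du: 0
  coeff of dv: 4*v
F^* omega = (4*v) dv.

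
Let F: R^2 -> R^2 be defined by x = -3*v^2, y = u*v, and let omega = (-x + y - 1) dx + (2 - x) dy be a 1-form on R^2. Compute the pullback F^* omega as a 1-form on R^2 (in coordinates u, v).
F^* omega = (v*(3*v^2 + 2)) du + (-3*u*v^2 + 2*u - 18*v^3 + 6*v) dv

Using F^*(f dg) = (f ∘ F) d(g ∘ F), substitute each coordinate x_i by F_i(u, v) in f_i, and replace dx_i by d F_i = (∂F_i/∂u) du + (∂F_i/∂v) dv.
  For the x component: f_1(F) = u*v + 3*v^2 - 1; d F_1 = (0) du + (-6*v) dv
  For the y component: f_2(F) = 3*v^2 + 2; d F_2 = (v) du + (u) dv
Combining and collecting du, dv coefficients:
  coeff of du: v*(3*v^2 + 2)
  coeff of dv: -3*u*v^2 + 2*u - 18*v^3 + 6*v
F^* omega = (v*(3*v^2 + 2)) du + (-3*u*v^2 + 2*u - 18*v^3 + 6*v) dv.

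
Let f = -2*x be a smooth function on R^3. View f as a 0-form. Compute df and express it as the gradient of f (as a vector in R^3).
df = (-2) dx + (0) dy + (0) dz; grad f = (-2, 0, 0)

For a 0-form f, d f = (∂f/∂x) dx + (∂f/∂y) dy + (∂f/∂z) dz. The components of the vector representation are exactly the entries of grad f in Cartesian coordinates:
  ∂f/∂x = -2
  ∂f/∂y = 0
  ∂f/∂z = 0.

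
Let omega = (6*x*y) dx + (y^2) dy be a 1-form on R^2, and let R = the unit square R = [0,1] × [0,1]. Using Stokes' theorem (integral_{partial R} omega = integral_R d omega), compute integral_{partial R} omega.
integral_(partial R) omega = -3

Stokes: integral_partial_R omega = integral_R d omega with d omega = (∂Q/∂x - ∂P/∂y) dx ∧ dy.
  ∂Q/∂x = 0
  ∂P/∂y = 6*x
  integrand = ∂Q/∂x - ∂P/∂y = -6*x.
Integrating over R: integral_0^1 integral_0^1 (-6*x) dx dy = -3.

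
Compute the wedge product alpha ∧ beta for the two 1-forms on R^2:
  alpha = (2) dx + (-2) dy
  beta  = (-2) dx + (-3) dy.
alpha ∧ beta = (-10) dx ∧ dy

Distribute the wedge, using dx_i ∧ dx_j = -dx_j ∧ dx_i and dx_i ∧ dx_i = 0. For each pair (i, j) with i < j, the coefficient of dx_i ∧ dx_j in alpha ∧ beta is (alpha_i * beta_j - alpha_j * beta_i). Collecting: alpha ∧ beta = (-10) dx ∧ dy.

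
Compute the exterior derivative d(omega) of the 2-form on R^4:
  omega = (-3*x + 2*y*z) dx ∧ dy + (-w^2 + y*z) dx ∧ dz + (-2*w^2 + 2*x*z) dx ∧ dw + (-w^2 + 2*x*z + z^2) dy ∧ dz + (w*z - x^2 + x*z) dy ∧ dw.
d(omega) = (2*y + z) dx ∧ dy ∧ dz + (-2*w - 2*x) dx ∧ dz ∧ dw + (-3*w - x) dy ∧ dz ∧ dw + (-2*x + z) dx ∧ dy ∧ dw

For a 2-form omega = sum_{i<j} g_{ij} dx_i ∧ dx_j, the exterior derivative is
  d(omega) = sum_{i<j} d(g_{ij}) ∧ dx_i ∧ dx_j = sum_{i<j, k} (∂g_{ij}/∂x_k) dx_k ∧ dx_i ∧ dx_j.
Expand each term, using dx_k ∧ dx_i ∧ dx_j = sgn(permutation) dx_{(a)} ∧ dx_{(b)} ∧ dx_{(c)} with (a < b < c) sorted:
  d(-3*x + 2*y*z) includes (∂/∂z)(-3*x + 2*y*z) dz = (2*y) dz, which multiplied by dx ∧ dy gives (2*y) dx ∧ dy ∧ dz
  d(-w^2 + y*z) includes (∂/∂y)(-w^2 + y*z) dy = (z) dy, which multiplied by dx ∧ dz gives (-z) dx ∧ dy ∧ dz
  d(-w^2 + y*z) includes (∂/∂w)(-w^2 + y*z) dw = (-2*w) dw, which multiplied by dx ∧ dz gives (-2*w) dx ∧ dz ∧ dw
  d(-2*w^2 + 2*x*z) includes (∂/∂z)(-2*w^2 + 2*x*z) dz = (2*x) dz, which multiplied by dx ∧ dw gives (-2*x) dx ∧ dz ∧ dw
  d(-w^2 + 2*x*z + z^2) includes (∂/∂x)(-w^2 + 2*x*z + z^2) dx = (2*z) dx, which multiplied by dy ∧ dz gives (2*z) dx ∧ dy ∧ dz
  d(-w^2 + 2*x*z + z^2) includes (∂/∂w)(-w^2 + 2*x*z + z^2) dw = (-2*w) dw, which multiplied by dy ∧ dz gives (-2*w) dy ∧ dz ∧ dw
  d(w*z - x^2 + x*z) includes (∂/∂x)(w*z - x^2 + x*z) dx = (-2*x + z) dx, which multiplied by dy ∧ dw gives (-2*x + z) dx ∧ dy ∧ dw
  d(w*z - x^2 + x*z) includes (∂/∂z)(w*z - x^2 + x*z) dz = (w + x) dz, which multiplied by dy ∧ dw gives (-w - x) dy ∧ dz ∧ dw
Collecting like 3-forms: d(omega) = (2*y + z) dx ∧ dy ∧ dz + (-2*w - 2*x) dx ∧ dz ∧ dw + (-3*w - x) dy ∧ dz ∧ dw + (-2*x + z) dx ∧ dy ∧ dw.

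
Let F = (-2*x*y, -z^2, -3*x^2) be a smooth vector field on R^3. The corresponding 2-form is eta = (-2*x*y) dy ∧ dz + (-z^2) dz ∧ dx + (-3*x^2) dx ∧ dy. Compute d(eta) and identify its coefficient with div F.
d(eta) = (-2*y) dx ∧ dy ∧ dz; div F = -2*y

For a 2-form in R^3 of the form above, applying d gives a 3-form with coefficient ∂P/∂x + ∂Q/∂y + ∂R/∂z:
  ∂P/∂x = -2*y
  ∂Q/∂y = 0
  ∂R/∂z = 0
Sum = -2*y, which is exactly div F.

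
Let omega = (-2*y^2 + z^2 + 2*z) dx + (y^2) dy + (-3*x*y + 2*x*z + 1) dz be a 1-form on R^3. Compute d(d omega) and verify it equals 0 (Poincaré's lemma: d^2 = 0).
d(d omega) = 0

Step 1: d omega = sum_{i<j} (∂f_j/∂x_i - ∂f_i/∂x_j) dx_i ∧ dx_j:
  coeff of dx ∧ dy: 4*y
  coeff of dx ∧ dz: -3*y - 2
  coeff of dy ∧ dz: -3*x
Step 2: Apply d again to each 2-form coefficient. The only possible 3-form in R^3 is dx ∧ dy ∧ dz, with coefficient
  ∂(coeff of dy∧dz)/∂x - ∂(coeff of dx∧dz)/∂y + ∂(coeff of dx∧dy)/∂z
  = ∂/∂x (-3*x) - ∂/∂y (-3*y - 2) + ∂/∂z (4*y).
Each of these terms simplifies to sums of mixed partials that cancel in pairs. The result is 0 (by equality of mixed partials for smooth functions — Schwarz / Clairaut).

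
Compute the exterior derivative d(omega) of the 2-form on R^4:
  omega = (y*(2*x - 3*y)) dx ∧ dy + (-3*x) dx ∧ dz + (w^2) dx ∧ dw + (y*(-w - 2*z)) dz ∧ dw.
d(omega) = (-w - 2*z) dy ∧ dz ∧ dw

For a 2-form omega = sum_{i<j} g_{ij} dx_i ∧ dx_j, the exterior derivative is
  d(omega) = sum_{i<j} d(g_{ij}) ∧ dx_i ∧ dx_j = sum_{i<j, k} (∂g_{ij}/∂x_k) dx_k ∧ dx_i ∧ dx_j.
Expand each term, using dx_k ∧ dx_i ∧ dx_j = sgn(permutation) dx_{(a)} ∧ dx_{(b)} ∧ dx_{(c)} with (a < b < c) sorted:
  d(y*(-w - 2*z)) includes (∂/∂y)(y*(-w - 2*z)) dy = (-w - 2*z) dy, which multiplied by dz ∧ dw gives (-w - 2*z) dy ∧ dz ∧ dw
Collecting like 3-forms: d(omega) = (-w - 2*z) dy ∧ dz ∧ dw.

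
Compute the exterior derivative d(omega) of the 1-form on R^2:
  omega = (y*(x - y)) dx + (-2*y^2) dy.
d(omega) = (-x + 2*y) dx ∧ dy

For a 1-form omega = sum_i f_i dx_i, the exterior derivative is
  d(omega) = sum_{i < j} (∂f_j/∂x_i - ∂f_i/∂x_j) dx_i ∧ dx_j.
  coefficient of dx ∧ dy: ∂f_2/∂x - ∂f_1/∂y = ∂(-2*y^2)/∂x - ∂(y*(x - y))/∂y = -x + 2*y
Assembling: d(omega) = (-x + 2*y) dx ∧ dy.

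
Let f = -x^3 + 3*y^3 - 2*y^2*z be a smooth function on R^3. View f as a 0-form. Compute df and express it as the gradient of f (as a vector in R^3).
df = (-3*x^2) dx + (y*(9*y - 4*z)) dy + (-2*y^2) dz; grad f = (-3*x^2, y*(9*y - 4*z), -2*y^2)

For a 0-form f, d f = (∂f/∂x) dx + (∂f/∂y) dy + (∂f/∂z) dz. The components of the vector representation are exactly the entries of grad f in Cartesian coordinates:
  ∂f/∂x = -3*x^2
  ∂f/∂y = y*(9*y - 4*z)
  ∂f/∂z = -2*y^2.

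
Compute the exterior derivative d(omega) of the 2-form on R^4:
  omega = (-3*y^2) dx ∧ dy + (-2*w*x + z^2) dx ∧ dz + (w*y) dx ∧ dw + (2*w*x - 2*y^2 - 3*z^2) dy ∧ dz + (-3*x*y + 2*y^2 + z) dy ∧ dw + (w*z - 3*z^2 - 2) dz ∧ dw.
d(omega) = (-2*x) dx ∧ dz ∧ dw + (-w - 3*y) dx ∧ dy ∧ dw + (2*w) dx ∧ dy ∧ dz + (2*x - 1) dy ∧ dz ∧ dw

For a 2-form omega = sum_{i<j} g_{ij} dx_i ∧ dx_j, the exterior derivative is
  d(omega) = sum_{i<j} d(g_{ij}) ∧ dx_i ∧ dx_j = sum_{i<j, k} (∂g_{ij}/∂x_k) dx_k ∧ dx_i ∧ dx_j.
Expand each term, using dx_k ∧ dx_i ∧ dx_j = sgn(permutation) dx_{(a)} ∧ dx_{(b)} ∧ dx_{(c)} with (a < b < c) sorted:
  d(-2*w*x + z^2) includes (∂/∂w)(-2*w*x + z^2) dw = (-2*x) dw, which multiplied by dx ∧ dz gives (-2*x) dx ∧ dz ∧ dw
  d(w*y) includes (∂/∂y)(w*y) dy = (w) dy, which multiplied by dx ∧ dw gives (-w) dx ∧ dy ∧ dw
  d(2*w*x - 2*y^2 - 3*z^2) includes (∂/∂x)(2*w*x - 2*y^2 - 3*z^2) dx = (2*w) dx, which multiplied by dy ∧ dz gives (2*w) dx ∧ dy ∧ dz
  d(2*w*x - 2*y^2 - 3*z^2) includes (∂/∂w)(2*w*x - 2*y^2 - 3*z^2) dw = (2*x) dw, which multiplied by dy ∧ dz gives (2*x) dy ∧ dz ∧ dw
  d(-3*x*y + 2*y^2 + z) includes (∂/∂x)(-3*x*y + 2*y^2 + z) dx = (-3*y) dx, which multiplied by dy ∧ dw gives (-3*y) dx ∧ dy ∧ dw
  d(-3*x*y + 2*y^2 + z) includes (∂/∂z)(-3*x*y + 2*y^2 + z) dz = (1) dz, which multiplied by dy ∧ dw gives (-1) dy ∧ dz ∧ dw
Collecting like 3-forms: d(omega) = (-2*x) dx ∧ dz ∧ dw + (-w - 3*y) dx ∧ dy ∧ dw + (2*w) dx ∧ dy ∧ dz + (2*x - 1) dy ∧ dz ∧ dw.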